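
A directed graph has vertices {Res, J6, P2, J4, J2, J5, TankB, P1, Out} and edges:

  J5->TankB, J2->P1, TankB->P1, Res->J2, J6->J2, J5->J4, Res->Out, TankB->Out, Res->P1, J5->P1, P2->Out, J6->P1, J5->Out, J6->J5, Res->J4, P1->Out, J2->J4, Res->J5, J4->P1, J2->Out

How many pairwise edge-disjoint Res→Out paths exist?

4

Assign every edge capacity 1; by Menger, the answer equals the max flow.
Path Res→Out (+1); total 1.
Path Res→J2→Out (+1); total 2.
Path Res→J5→Out (+1); total 3.
Path Res→P1→Out (+1); total 4.
No residual Res→Out path; max flow = 4.
Certifying cut of size 4: {P1→Out, Res→J2, Res→J5, Res→Out}.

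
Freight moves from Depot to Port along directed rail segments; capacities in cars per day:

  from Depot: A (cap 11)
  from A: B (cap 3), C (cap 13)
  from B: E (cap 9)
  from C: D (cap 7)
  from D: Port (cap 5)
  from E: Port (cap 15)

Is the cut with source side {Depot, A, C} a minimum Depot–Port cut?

Given cut capacity: 3 + 7 = 10.
Augment Depot→A→B→E→Port: bottleneck 3, flow now 3.
Augment Depot→A→C→D→Port: bottleneck 5, flow now 8.
No augmenting path remains; maximum flow = 8.
In the residual graph, reachable from Depot: {Depot, A, C, D}.
Min-cut edges: A→B (3), D→Port (5); capacity 3 + 5 = 8.
Cut capacity 10 exceeds the max flow 8, so it is not minimum.

No — its capacity is 10, but the minimum cut has capacity 8.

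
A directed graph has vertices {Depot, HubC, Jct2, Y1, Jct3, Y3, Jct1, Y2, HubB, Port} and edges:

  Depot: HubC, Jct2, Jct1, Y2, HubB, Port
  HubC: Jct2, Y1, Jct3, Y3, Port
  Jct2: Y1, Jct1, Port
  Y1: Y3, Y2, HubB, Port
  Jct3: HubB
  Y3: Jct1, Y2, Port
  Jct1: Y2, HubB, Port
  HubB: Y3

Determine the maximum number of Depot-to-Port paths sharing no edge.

5

Assign every edge capacity 1; by Menger, the answer equals the max flow.
Path Depot→Port (+1); total 1.
Path Depot→HubC→Port (+1); total 2.
Path Depot→Jct2→Port (+1); total 3.
Path Depot→Jct1→Port (+1); total 4.
Path Depot→HubB→Y3→Port (+1); total 5.
No residual Depot→Port path; max flow = 5.
Certifying cut of size 5: {Depot→HubB, Depot→HubC, Depot→Jct1, Depot→Jct2, Depot→Port}.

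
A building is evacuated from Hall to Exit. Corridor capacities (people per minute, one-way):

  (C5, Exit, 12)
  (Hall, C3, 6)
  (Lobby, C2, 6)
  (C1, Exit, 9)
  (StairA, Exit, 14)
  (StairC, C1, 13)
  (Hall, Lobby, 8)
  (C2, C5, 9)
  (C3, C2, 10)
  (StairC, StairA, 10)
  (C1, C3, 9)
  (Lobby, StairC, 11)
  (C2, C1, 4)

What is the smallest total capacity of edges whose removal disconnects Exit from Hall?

Augment Hall→C3→C2→C5→Exit: bottleneck 6, flow now 6.
Augment Hall→Lobby→C2→C5→Exit: bottleneck 3, flow now 9.
Augment Hall→Lobby→C2→C1→Exit: bottleneck 3, flow now 12.
Augment Hall→Lobby→StairC→StairA→Exit: bottleneck 2, flow now 14.
No augmenting path remains; maximum flow = 14.
By max-flow min-cut, the minimum cut capacity equals the max flow.
In the residual graph, reachable from Hall: {Hall}.
Min-cut edges: Hall→C3 (6), Hall→Lobby (8); capacity 6 + 8 = 14.

14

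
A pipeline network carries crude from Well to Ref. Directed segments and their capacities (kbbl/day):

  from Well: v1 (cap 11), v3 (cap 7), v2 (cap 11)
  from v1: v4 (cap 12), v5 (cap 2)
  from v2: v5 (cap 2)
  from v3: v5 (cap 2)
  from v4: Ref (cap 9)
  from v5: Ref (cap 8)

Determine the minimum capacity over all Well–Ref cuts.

Augment Well→v1→v4→Ref: bottleneck 9, flow now 9.
Augment Well→v1→v5→Ref: bottleneck 2, flow now 11.
Augment Well→v2→v5→Ref: bottleneck 2, flow now 13.
Augment Well→v3→v5→Ref: bottleneck 2, flow now 15.
No augmenting path remains; maximum flow = 15.
By max-flow min-cut, the minimum cut capacity equals the max flow.
In the residual graph, reachable from Well: {Well, v2, v3}.
Min-cut edges: Well→v1 (11), v2→v5 (2), v3→v5 (2); capacity 11 + 2 + 2 = 15.

15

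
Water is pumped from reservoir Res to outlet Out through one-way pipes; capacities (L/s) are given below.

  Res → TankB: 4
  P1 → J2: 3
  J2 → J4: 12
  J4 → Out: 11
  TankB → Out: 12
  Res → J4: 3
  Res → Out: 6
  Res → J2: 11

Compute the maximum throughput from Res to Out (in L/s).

Augment Res→Out: bottleneck 6, flow now 6.
Augment Res→TankB→Out: bottleneck 4, flow now 10.
Augment Res→J4→Out: bottleneck 3, flow now 13.
Augment Res→J2→J4→Out: bottleneck 8, flow now 21.
No augmenting path remains; maximum flow = 21.
In the residual graph, reachable from Res: {Res, J2, J4}.
Min-cut edges: Res→TankB (4), Res→Out (6), J4→Out (11); capacity 4 + 6 + 11 = 21.
This cut is saturated, so no flow can exceed 21.

21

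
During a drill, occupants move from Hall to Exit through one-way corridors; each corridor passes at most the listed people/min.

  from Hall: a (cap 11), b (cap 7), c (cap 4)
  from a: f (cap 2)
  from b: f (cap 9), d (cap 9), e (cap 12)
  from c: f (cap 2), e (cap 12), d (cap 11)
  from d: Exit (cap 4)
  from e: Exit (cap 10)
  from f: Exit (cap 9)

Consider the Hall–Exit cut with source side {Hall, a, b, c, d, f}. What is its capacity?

Edges leaving {Hall, a, b, c, d, f}: b→e (12), c→e (12), d→Exit (4), f→Exit (9).
Cut capacity = 12 + 12 + 4 + 9 = 37.

37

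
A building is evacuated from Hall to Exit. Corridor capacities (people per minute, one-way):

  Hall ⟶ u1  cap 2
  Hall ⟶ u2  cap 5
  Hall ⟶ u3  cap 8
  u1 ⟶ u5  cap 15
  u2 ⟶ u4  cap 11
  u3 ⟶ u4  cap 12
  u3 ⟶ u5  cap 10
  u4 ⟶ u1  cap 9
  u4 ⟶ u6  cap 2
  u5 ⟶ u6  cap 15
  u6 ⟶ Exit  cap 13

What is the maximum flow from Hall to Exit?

Augment Hall→u1→u5→u6→Exit: bottleneck 2, flow now 2.
Augment Hall→u2→u4→u6→Exit: bottleneck 2, flow now 4.
Augment Hall→u3→u5→u6→Exit: bottleneck 8, flow now 12.
Augment Hall→u2→u4→u1→u5→u6→Exit: bottleneck 1, flow now 13.
No augmenting path remains; maximum flow = 13.
In the residual graph, reachable from Hall: {Hall, u1, u2, u3, u4, u5, u6}.
Min-cut edges: u6→Exit (13); capacity 13 = 13.
This cut is saturated, so no flow can exceed 13.

13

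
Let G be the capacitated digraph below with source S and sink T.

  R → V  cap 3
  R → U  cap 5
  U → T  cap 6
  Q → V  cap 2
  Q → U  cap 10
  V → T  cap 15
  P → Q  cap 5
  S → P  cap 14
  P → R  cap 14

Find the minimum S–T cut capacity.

11

Augment S→P→Q→U→T: bottleneck 5, flow now 5.
Augment S→P→R→U→T: bottleneck 1, flow now 6.
Augment S→P→R→V→T: bottleneck 3, flow now 9.
Augment S→P→R→U→Q→V→T: bottleneck 2, flow now 11. (uses reverse residual edge)
No augmenting path remains; maximum flow = 11.
By max-flow min-cut, the minimum cut capacity equals the max flow.
In the residual graph, reachable from S: {S, P, Q, R, U}.
Min-cut edges: Q→V (2), R→V (3), U→T (6); capacity 2 + 3 + 6 = 11.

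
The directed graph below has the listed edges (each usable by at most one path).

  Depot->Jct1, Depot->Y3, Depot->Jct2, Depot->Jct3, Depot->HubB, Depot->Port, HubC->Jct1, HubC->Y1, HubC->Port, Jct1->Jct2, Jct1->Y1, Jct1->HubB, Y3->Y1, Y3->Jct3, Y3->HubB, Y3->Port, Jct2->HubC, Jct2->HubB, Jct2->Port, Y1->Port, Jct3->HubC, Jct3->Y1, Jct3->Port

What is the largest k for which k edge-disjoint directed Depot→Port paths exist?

5

Assign every edge capacity 1; by Menger, the answer equals the max flow.
Path Depot→Port (+1); total 1.
Path Depot→Y3→Port (+1); total 2.
Path Depot→Jct2→Port (+1); total 3.
Path Depot→Jct3→Port (+1); total 4.
Path Depot→Jct1→Y1→Port (+1); total 5.
No residual Depot→Port path; max flow = 5.
Certifying cut of size 5: {Depot→Jct1, Depot→Jct2, Depot→Jct3, Depot→Port, Depot→Y3}.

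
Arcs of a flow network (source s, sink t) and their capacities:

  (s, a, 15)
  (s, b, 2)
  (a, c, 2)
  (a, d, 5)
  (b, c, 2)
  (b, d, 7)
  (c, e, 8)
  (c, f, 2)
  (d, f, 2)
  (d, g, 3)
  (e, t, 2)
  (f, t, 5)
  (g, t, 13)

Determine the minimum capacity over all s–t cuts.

9

Augment s→a→c→e→t: bottleneck 2, flow now 2.
Augment s→a→d→f→t: bottleneck 2, flow now 4.
Augment s→a→d→g→t: bottleneck 3, flow now 7.
Augment s→b→c→f→t: bottleneck 2, flow now 9.
No augmenting path remains; maximum flow = 9.
By max-flow min-cut, the minimum cut capacity equals the max flow.
In the residual graph, reachable from s: {s, a}.
Min-cut edges: s→b (2), a→c (2), a→d (5); capacity 2 + 2 + 5 = 9.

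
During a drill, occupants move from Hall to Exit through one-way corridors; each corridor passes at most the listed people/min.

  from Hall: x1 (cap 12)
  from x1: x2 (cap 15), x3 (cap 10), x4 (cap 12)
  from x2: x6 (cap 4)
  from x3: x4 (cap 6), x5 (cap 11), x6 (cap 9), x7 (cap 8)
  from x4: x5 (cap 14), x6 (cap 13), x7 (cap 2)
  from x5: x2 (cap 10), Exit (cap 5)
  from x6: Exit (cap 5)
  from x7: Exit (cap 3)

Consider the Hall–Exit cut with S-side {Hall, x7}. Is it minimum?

Given cut capacity: 12 + 3 = 15.
Augment Hall→x1→x2→x6→Exit: bottleneck 4, flow now 4.
Augment Hall→x1→x3→x5→Exit: bottleneck 5, flow now 9.
Augment Hall→x1→x3→x6→Exit: bottleneck 1, flow now 10.
Augment Hall→x1→x3→x7→Exit: bottleneck 2, flow now 12.
No augmenting path remains; maximum flow = 12.
In the residual graph, reachable from Hall: {Hall}.
Min-cut edges: Hall→x1 (12); capacity 12 = 12.
Cut capacity 15 exceeds the max flow 12, so it is not minimum.

No — its capacity is 15, but the minimum cut has capacity 12.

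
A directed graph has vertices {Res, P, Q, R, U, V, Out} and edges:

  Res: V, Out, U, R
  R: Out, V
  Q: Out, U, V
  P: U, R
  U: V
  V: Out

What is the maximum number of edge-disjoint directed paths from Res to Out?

Assign every edge capacity 1; by Menger, the answer equals the max flow.
Path Res→Out (+1); total 1.
Path Res→R→Out (+1); total 2.
Path Res→V→Out (+1); total 3.
No residual Res→Out path; max flow = 3.
Certifying cut of size 3: {Res→Out, Res→R, V→Out}.

3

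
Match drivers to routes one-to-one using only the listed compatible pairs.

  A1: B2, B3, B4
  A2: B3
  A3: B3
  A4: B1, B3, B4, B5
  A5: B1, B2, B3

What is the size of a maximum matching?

4

Unit-capacity flow: source→left, listed edges, right→sink; max matching = max flow.
Augmenting path A1→B2 (+1); matched 1.
Augmenting path A2→B3 (+1); matched 2.
Augmenting path A4→B1 (+1); matched 3.
Augmenting path A5→B1→A4→B4 (+1); matched 4.
No augmenting path remains; maximum matching = 4.
König certificate: {A1, A4, A5, B3} is a vertex cover of size 4 (every listed pair touches it), so no matching can be larger.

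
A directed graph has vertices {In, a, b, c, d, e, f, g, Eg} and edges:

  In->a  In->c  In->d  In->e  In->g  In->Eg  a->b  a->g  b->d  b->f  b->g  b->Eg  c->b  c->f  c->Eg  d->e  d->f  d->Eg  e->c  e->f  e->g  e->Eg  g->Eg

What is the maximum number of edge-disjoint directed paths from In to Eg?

6

Assign every edge capacity 1; by Menger, the answer equals the max flow.
Path In→Eg (+1); total 1.
Path In→c→Eg (+1); total 2.
Path In→d→Eg (+1); total 3.
Path In→e→Eg (+1); total 4.
Path In→g→Eg (+1); total 5.
Path In→a→b→Eg (+1); total 6.
No residual In→Eg path; max flow = 6.
Certifying cut of size 6: {In→Eg, In→a, In→c, In→d, In→e, In→g}.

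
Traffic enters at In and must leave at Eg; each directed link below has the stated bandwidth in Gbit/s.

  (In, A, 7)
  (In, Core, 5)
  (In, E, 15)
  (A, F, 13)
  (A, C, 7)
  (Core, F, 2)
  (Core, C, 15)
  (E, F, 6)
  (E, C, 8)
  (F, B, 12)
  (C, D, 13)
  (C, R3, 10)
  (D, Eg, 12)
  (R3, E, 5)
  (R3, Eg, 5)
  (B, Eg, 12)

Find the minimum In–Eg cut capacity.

26

Augment In→A→F→B→Eg: bottleneck 7, flow now 7.
Augment In→Core→F→B→Eg: bottleneck 2, flow now 9.
Augment In→Core→C→D→Eg: bottleneck 3, flow now 12.
Augment In→E→F→B→Eg: bottleneck 3, flow now 15.
Augment In→E→C→D→Eg: bottleneck 8, flow now 23.
Augment In→E→F→A→C→D→Eg: bottleneck 1, flow now 24. (uses reverse residual edge)
Augment In→E→F→A→C→R3→Eg: bottleneck 2, flow now 26. (uses reverse residual edge)
No augmenting path remains; maximum flow = 26.
By max-flow min-cut, the minimum cut capacity equals the max flow.
In the residual graph, reachable from In: {In, E}.
Min-cut edges: In→A (7), In→Core (5), E→F (6), E→C (8); capacity 7 + 5 + 6 + 8 = 26.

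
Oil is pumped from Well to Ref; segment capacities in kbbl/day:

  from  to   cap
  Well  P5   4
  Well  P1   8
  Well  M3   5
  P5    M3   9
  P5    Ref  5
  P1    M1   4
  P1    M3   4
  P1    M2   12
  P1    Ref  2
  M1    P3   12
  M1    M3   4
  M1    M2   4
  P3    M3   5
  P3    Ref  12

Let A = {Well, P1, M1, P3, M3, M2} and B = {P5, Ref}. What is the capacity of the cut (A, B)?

Edges leaving {Well, P1, M1, P3, M3, M2}: Well→P5 (4), P1→Ref (2), P3→Ref (12).
Cut capacity = 4 + 2 + 12 = 18.

18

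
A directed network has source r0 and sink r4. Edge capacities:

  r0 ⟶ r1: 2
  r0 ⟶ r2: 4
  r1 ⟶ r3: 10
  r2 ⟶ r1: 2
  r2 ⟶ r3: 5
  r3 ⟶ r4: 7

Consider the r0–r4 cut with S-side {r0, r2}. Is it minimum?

Given cut capacity: 2 + 2 + 5 = 9.
Augment r0→r1→r3→r4: bottleneck 2, flow now 2.
Augment r0→r2→r3→r4: bottleneck 4, flow now 6.
No augmenting path remains; maximum flow = 6.
In the residual graph, reachable from r0: {r0}.
Min-cut edges: r0→r1 (2), r0→r2 (4); capacity 2 + 4 = 6.
Cut capacity 9 exceeds the max flow 6, so it is not minimum.

No — its capacity is 9, but the minimum cut has capacity 6.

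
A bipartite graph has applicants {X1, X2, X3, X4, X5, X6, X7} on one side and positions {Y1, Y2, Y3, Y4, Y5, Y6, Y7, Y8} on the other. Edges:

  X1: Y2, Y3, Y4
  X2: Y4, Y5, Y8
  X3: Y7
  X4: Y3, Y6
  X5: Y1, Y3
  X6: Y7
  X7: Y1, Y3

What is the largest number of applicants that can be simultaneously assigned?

Unit-capacity flow: source→left, listed edges, right→sink; max matching = max flow.
Augmenting path X1→Y2 (+1); matched 1.
Augmenting path X2→Y4 (+1); matched 2.
Augmenting path X3→Y7 (+1); matched 3.
Augmenting path X4→Y3 (+1); matched 4.
Augmenting path X5→Y1 (+1); matched 5.
Augmenting path X7→Y3→X4→Y6 (+1); matched 6.
No augmenting path remains; maximum matching = 6.
König certificate: {X1, X2, X4, X5, X7, Y7} is a vertex cover of size 6 (every listed pair touches it), so no matching can be larger.

6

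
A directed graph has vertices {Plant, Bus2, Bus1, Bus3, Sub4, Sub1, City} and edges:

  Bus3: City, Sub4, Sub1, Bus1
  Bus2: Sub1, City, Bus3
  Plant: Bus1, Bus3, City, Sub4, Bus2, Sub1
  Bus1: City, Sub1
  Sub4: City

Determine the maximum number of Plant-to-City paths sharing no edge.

5

Assign every edge capacity 1; by Menger, the answer equals the max flow.
Path Plant→City (+1); total 1.
Path Plant→Bus2→City (+1); total 2.
Path Plant→Bus1→City (+1); total 3.
Path Plant→Bus3→City (+1); total 4.
Path Plant→Sub4→City (+1); total 5.
No residual Plant→City path; max flow = 5.
Certifying cut of size 5: {Plant→Bus1, Plant→Bus2, Plant→Bus3, Plant→City, Plant→Sub4}.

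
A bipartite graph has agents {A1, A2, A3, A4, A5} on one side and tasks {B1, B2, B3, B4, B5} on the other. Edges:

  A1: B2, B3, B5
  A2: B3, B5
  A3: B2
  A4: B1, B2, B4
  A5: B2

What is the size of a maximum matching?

4

Unit-capacity flow: source→left, listed edges, right→sink; max matching = max flow.
Augmenting path A1→B2 (+1); matched 1.
Augmenting path A2→B3 (+1); matched 2.
Augmenting path A4→B1 (+1); matched 3.
Augmenting path A3→B2→A1→B5 (+1); matched 4.
No augmenting path remains; maximum matching = 4.
König certificate: {A1, A2, A4, B2} is a vertex cover of size 4 (every listed pair touches it), so no matching can be larger.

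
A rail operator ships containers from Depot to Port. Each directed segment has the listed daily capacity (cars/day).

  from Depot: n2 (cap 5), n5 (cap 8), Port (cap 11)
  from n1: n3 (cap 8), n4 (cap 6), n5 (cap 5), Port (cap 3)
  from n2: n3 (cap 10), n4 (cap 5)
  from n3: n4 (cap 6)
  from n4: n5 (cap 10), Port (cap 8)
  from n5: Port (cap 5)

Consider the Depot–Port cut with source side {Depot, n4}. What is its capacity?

42

Edges leaving {Depot, n4}: Depot→n2 (5), Depot→n5 (8), Depot→Port (11), n4→n5 (10), n4→Port (8).
Cut capacity = 5 + 8 + 11 + 10 + 8 = 42.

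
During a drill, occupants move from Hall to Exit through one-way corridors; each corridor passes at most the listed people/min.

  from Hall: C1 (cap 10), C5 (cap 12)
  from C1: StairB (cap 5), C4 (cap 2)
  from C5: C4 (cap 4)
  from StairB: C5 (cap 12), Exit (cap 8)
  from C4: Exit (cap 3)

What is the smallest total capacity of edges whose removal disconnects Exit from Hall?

Augment Hall→C1→StairB→Exit: bottleneck 5, flow now 5.
Augment Hall→C1→C4→Exit: bottleneck 2, flow now 7.
Augment Hall→C5→C4→Exit: bottleneck 1, flow now 8.
No augmenting path remains; maximum flow = 8.
By max-flow min-cut, the minimum cut capacity equals the max flow.
In the residual graph, reachable from Hall: {Hall, C1, C5, C4}.
Min-cut edges: C1→StairB (5), C4→Exit (3); capacity 5 + 3 = 8.

8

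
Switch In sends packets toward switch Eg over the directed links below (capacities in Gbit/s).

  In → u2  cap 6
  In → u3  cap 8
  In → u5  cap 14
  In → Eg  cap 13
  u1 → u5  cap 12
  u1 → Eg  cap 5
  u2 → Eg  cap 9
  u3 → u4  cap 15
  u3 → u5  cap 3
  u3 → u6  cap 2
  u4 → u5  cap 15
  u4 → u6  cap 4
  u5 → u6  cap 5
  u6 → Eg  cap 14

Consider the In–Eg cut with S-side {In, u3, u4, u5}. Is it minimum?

Yes — it is a minimum cut (capacity 30).

Given cut capacity: 6 + 13 + 2 + 4 + 5 = 30.
Augment In→Eg: bottleneck 13, flow now 13.
Augment In→u2→Eg: bottleneck 6, flow now 19.
Augment In→u3→u6→Eg: bottleneck 2, flow now 21.
Augment In→u5→u6→Eg: bottleneck 5, flow now 26.
Augment In→u3→u4→u6→Eg: bottleneck 4, flow now 30.
No augmenting path remains; maximum flow = 30.
Cut capacity 30 equals the max flow, so it is a minimum cut.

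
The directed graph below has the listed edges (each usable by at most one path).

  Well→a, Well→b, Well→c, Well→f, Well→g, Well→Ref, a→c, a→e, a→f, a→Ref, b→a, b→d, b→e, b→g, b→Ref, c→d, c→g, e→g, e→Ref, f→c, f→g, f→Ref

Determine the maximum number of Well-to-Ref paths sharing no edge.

Assign every edge capacity 1; by Menger, the answer equals the max flow.
Path Well→Ref (+1); total 1.
Path Well→a→Ref (+1); total 2.
Path Well→b→Ref (+1); total 3.
Path Well→f→Ref (+1); total 4.
No residual Well→Ref path; max flow = 4.
Certifying cut of size 4: {Well→Ref, Well→a, Well→b, Well→f}.

4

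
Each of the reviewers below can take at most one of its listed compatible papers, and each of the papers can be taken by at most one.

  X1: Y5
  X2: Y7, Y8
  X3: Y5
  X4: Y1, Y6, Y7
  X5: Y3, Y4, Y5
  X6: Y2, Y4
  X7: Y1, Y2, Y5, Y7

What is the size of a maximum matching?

Unit-capacity flow: source→left, listed edges, right→sink; max matching = max flow.
Augmenting path X1→Y5 (+1); matched 1.
Augmenting path X2→Y7 (+1); matched 2.
Augmenting path X4→Y1 (+1); matched 3.
Augmenting path X5→Y3 (+1); matched 4.
Augmenting path X6→Y2 (+1); matched 5.
Augmenting path X7→Y1→X4→Y6 (+1); matched 6.
No augmenting path remains; maximum matching = 6.
König certificate: {X2, X4, X5, X6, X7, Y5} is a vertex cover of size 6 (every listed pair touches it), so no matching can be larger.

6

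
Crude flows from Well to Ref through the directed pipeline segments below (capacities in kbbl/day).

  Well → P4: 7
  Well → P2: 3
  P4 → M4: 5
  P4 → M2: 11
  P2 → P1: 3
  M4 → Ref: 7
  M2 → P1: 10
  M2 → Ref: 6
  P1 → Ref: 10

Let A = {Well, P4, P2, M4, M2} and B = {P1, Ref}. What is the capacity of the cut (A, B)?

Edges leaving {Well, P4, P2, M4, M2}: P2→P1 (3), M4→Ref (7), M2→P1 (10), M2→Ref (6).
Cut capacity = 3 + 7 + 10 + 6 = 26.

26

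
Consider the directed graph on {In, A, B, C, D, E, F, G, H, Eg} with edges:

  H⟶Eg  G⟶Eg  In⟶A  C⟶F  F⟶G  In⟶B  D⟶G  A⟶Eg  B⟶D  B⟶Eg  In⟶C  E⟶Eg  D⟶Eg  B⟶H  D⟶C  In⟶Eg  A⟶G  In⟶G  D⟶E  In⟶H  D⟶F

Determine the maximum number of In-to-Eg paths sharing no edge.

5

Assign every edge capacity 1; by Menger, the answer equals the max flow.
Path In→Eg (+1); total 1.
Path In→A→Eg (+1); total 2.
Path In→B→Eg (+1); total 3.
Path In→G→Eg (+1); total 4.
Path In→H→Eg (+1); total 5.
No residual In→Eg path; max flow = 5.
Certifying cut of size 5: {G→Eg, In→A, In→B, In→Eg, In→H}.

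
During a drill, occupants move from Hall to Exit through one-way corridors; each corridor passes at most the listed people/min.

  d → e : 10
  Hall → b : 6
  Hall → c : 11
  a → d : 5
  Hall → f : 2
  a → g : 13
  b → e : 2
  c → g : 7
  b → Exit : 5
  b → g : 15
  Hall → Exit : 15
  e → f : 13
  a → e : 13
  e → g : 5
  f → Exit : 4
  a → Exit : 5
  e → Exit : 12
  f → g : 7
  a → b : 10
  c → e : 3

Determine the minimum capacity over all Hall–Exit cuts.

26

Augment Hall→Exit: bottleneck 15, flow now 15.
Augment Hall→b→Exit: bottleneck 5, flow now 20.
Augment Hall→f→Exit: bottleneck 2, flow now 22.
Augment Hall→b→e→Exit: bottleneck 1, flow now 23.
Augment Hall→c→e→Exit: bottleneck 3, flow now 26.
No augmenting path remains; maximum flow = 26.
By max-flow min-cut, the minimum cut capacity equals the max flow.
In the residual graph, reachable from Hall: {Hall, c, g}.
Min-cut edges: Hall→b (6), Hall→f (2), Hall→Exit (15), c→e (3); capacity 6 + 2 + 15 + 3 = 26.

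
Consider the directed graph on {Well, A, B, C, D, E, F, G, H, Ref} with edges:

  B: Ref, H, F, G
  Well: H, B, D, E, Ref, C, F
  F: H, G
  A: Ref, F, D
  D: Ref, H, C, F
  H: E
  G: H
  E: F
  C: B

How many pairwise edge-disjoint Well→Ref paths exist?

3

Assign every edge capacity 1; by Menger, the answer equals the max flow.
Path Well→Ref (+1); total 1.
Path Well→B→Ref (+1); total 2.
Path Well→D→Ref (+1); total 3.
No residual Well→Ref path; max flow = 3.
Certifying cut of size 3: {B→Ref, Well→D, Well→Ref}.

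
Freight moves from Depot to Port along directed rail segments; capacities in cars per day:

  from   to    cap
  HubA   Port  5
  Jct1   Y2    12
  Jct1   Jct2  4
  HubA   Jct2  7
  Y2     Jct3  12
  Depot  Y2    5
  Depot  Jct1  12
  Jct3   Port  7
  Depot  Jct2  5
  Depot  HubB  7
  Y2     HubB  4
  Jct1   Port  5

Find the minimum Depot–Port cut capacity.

12

Augment Depot→Jct1→Port: bottleneck 5, flow now 5.
Augment Depot→Y2→Jct3→Port: bottleneck 5, flow now 10.
Augment Depot→Jct1→Y2→Jct3→Port: bottleneck 2, flow now 12.
No augmenting path remains; maximum flow = 12.
By max-flow min-cut, the minimum cut capacity equals the max flow.
In the residual graph, reachable from Depot: {Depot, Jct1, Y2, Jct2, HubB, Jct3}.
Min-cut edges: Jct1→Port (5), Jct3→Port (7); capacity 5 + 7 = 12.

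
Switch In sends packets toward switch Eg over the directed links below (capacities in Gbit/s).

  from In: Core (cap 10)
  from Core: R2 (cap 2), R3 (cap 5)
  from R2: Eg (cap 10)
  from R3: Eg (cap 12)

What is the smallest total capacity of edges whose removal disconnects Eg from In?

Augment In→Core→R2→Eg: bottleneck 2, flow now 2.
Augment In→Core→R3→Eg: bottleneck 5, flow now 7.
No augmenting path remains; maximum flow = 7.
By max-flow min-cut, the minimum cut capacity equals the max flow.
In the residual graph, reachable from In: {In, Core}.
Min-cut edges: Core→R2 (2), Core→R3 (5); capacity 2 + 5 = 7.

7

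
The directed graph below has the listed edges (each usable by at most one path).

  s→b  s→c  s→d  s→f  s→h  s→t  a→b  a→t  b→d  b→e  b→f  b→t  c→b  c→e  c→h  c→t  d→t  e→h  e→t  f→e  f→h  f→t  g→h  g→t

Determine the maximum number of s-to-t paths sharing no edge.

Assign every edge capacity 1; by Menger, the answer equals the max flow.
Path s→t (+1); total 1.
Path s→b→t (+1); total 2.
Path s→c→t (+1); total 3.
Path s→d→t (+1); total 4.
Path s→f→t (+1); total 5.
No residual s→t path; max flow = 5.
Certifying cut of size 5: {s→b, s→c, s→d, s→f, s→t}.

5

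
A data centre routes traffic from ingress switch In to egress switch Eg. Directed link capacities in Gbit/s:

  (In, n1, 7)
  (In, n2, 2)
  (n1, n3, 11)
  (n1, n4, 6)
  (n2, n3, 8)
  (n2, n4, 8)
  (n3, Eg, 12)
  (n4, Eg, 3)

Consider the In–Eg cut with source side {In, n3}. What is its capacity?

21

Edges leaving {In, n3}: In→n1 (7), In→n2 (2), n3→Eg (12).
Cut capacity = 7 + 2 + 12 = 21.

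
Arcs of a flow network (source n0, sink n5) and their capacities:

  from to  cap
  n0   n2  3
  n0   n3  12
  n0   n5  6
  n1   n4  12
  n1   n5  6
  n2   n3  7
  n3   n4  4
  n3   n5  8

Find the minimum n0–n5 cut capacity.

Augment n0→n5: bottleneck 6, flow now 6.
Augment n0→n3→n5: bottleneck 8, flow now 14.
No augmenting path remains; maximum flow = 14.
By max-flow min-cut, the minimum cut capacity equals the max flow.
In the residual graph, reachable from n0: {n0, n2, n3, n4}.
Min-cut edges: n0→n5 (6), n3→n5 (8); capacity 6 + 8 = 14.

14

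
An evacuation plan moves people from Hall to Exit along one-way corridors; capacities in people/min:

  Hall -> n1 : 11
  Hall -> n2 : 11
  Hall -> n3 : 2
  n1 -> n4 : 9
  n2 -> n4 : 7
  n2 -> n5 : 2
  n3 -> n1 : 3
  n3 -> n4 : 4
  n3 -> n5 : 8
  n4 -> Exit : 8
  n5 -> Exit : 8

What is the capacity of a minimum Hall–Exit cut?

Augment Hall→n1→n4→Exit: bottleneck 8, flow now 8.
Augment Hall→n2→n5→Exit: bottleneck 2, flow now 10.
Augment Hall→n3→n5→Exit: bottleneck 2, flow now 12.
No augmenting path remains; maximum flow = 12.
By max-flow min-cut, the minimum cut capacity equals the max flow.
In the residual graph, reachable from Hall: {Hall, n1, n2, n4}.
Min-cut edges: Hall→n3 (2), n2→n5 (2), n4→Exit (8); capacity 2 + 2 + 8 = 12.

12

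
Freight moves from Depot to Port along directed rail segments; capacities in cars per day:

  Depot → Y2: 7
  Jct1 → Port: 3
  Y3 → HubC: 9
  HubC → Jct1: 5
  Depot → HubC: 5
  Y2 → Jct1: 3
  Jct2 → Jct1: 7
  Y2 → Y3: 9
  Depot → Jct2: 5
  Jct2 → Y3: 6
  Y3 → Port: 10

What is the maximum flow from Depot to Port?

Augment Depot→Y2→Y3→Port: bottleneck 7, flow now 7.
Augment Depot→Jct2→Y3→Port: bottleneck 3, flow now 10.
Augment Depot→Jct2→Jct1→Port: bottleneck 2, flow now 12.
Augment Depot→HubC→Jct1→Port: bottleneck 1, flow now 13.
No augmenting path remains; maximum flow = 13.
In the residual graph, reachable from Depot: {Depot, Y2, Jct2, HubC, Y3, Jct1}.
Min-cut edges: Y3→Port (10), Jct1→Port (3); capacity 10 + 3 = 13.
This cut is saturated, so no flow can exceed 13.

13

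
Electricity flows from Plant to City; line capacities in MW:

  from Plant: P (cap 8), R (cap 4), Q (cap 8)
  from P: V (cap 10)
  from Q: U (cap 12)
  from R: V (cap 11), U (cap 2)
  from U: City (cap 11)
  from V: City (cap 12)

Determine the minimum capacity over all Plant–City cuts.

20

Augment Plant→P→V→City: bottleneck 8, flow now 8.
Augment Plant→Q→U→City: bottleneck 8, flow now 16.
Augment Plant→R→U→City: bottleneck 2, flow now 18.
Augment Plant→R→V→City: bottleneck 2, flow now 20.
No augmenting path remains; maximum flow = 20.
By max-flow min-cut, the minimum cut capacity equals the max flow.
In the residual graph, reachable from Plant: {Plant}.
Min-cut edges: Plant→P (8), Plant→Q (8), Plant→R (4); capacity 8 + 8 + 4 = 20.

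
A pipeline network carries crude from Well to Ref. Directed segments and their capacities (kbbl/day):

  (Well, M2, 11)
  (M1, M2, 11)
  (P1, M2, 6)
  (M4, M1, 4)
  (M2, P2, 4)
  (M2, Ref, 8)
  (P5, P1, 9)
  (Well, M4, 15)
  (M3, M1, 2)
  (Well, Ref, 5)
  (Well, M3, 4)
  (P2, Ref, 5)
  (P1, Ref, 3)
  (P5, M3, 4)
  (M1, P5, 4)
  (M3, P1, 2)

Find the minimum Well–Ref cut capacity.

20

Augment Well→Ref: bottleneck 5, flow now 5.
Augment Well→M2→Ref: bottleneck 8, flow now 13.
Augment Well→M3→P1→Ref: bottleneck 2, flow now 15.
Augment Well→M2→P2→Ref: bottleneck 3, flow now 18.
Augment Well→M3→M1→P5→P1→Ref: bottleneck 1, flow now 19.
Augment Well→M3→M1→M2→P2→Ref: bottleneck 1, flow now 20.
No augmenting path remains; maximum flow = 20.
By max-flow min-cut, the minimum cut capacity equals the max flow.
In the residual graph, reachable from Well: {Well, M3, M4, M1, P5, P1, M2}.
Min-cut edges: Well→Ref (5), P1→Ref (3), M2→P2 (4), M2→Ref (8); capacity 5 + 3 + 4 + 8 = 20.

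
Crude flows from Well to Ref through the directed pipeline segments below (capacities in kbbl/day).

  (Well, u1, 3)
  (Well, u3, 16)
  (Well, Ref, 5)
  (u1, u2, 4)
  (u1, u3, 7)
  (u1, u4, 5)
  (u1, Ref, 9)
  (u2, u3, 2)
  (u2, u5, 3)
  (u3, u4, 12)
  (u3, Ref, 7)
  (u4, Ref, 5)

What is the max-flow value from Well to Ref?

20

Augment Well→Ref: bottleneck 5, flow now 5.
Augment Well→u1→Ref: bottleneck 3, flow now 8.
Augment Well→u3→Ref: bottleneck 7, flow now 15.
Augment Well→u3→u4→Ref: bottleneck 5, flow now 20.
No augmenting path remains; maximum flow = 20.
In the residual graph, reachable from Well: {Well, u3, u4}.
Min-cut edges: Well→u1 (3), Well→Ref (5), u3→Ref (7), u4→Ref (5); capacity 3 + 5 + 7 + 5 = 20.
This cut is saturated, so no flow can exceed 20.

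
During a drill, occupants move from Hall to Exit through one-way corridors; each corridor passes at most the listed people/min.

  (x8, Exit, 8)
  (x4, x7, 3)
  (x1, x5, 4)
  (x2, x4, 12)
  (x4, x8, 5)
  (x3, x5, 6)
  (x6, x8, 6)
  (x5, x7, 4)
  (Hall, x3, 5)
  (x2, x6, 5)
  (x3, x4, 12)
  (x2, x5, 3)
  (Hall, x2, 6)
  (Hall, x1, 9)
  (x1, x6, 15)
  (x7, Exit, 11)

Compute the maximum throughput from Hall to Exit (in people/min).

15

Augment Hall→x1→x5→x7→Exit: bottleneck 4, flow now 4.
Augment Hall→x1→x6→x8→Exit: bottleneck 5, flow now 9.
Augment Hall→x2→x4→x7→Exit: bottleneck 3, flow now 12.
Augment Hall→x2→x4→x8→Exit: bottleneck 3, flow now 15.
No augmenting path remains; maximum flow = 15.
In the residual graph, reachable from Hall: {Hall, x1, x2, x3, x4, x5, x6, x8}.
Min-cut edges: x4→x7 (3), x5→x7 (4), x8→Exit (8); capacity 3 + 4 + 8 = 15.
This cut is saturated, so no flow can exceed 15.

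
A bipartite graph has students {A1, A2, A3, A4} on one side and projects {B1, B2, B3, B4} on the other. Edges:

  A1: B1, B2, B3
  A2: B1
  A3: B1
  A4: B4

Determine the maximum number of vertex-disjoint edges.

Unit-capacity flow: source→left, listed edges, right→sink; max matching = max flow.
Augmenting path A1→B1 (+1); matched 1.
Augmenting path A4→B4 (+1); matched 2.
Augmenting path A2→B1→A1→B2 (+1); matched 3.
No augmenting path remains; maximum matching = 3.
König certificate: {A1, A4, B1} is a vertex cover of size 3 (every listed pair touches it), so no matching can be larger.

3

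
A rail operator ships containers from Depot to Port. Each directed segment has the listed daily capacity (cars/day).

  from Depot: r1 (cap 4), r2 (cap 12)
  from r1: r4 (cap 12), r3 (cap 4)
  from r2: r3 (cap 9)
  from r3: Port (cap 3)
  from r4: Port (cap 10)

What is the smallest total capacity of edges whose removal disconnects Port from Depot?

Augment Depot→r1→r3→Port: bottleneck 3, flow now 3.
Augment Depot→r1→r4→Port: bottleneck 1, flow now 4.
Augment Depot→r2→r3→r1→r4→Port: bottleneck 3, flow now 7. (uses reverse residual edge)
No augmenting path remains; maximum flow = 7.
By max-flow min-cut, the minimum cut capacity equals the max flow.
In the residual graph, reachable from Depot: {Depot, r2, r3}.
Min-cut edges: Depot→r1 (4), r3→Port (3); capacity 4 + 3 = 7.

7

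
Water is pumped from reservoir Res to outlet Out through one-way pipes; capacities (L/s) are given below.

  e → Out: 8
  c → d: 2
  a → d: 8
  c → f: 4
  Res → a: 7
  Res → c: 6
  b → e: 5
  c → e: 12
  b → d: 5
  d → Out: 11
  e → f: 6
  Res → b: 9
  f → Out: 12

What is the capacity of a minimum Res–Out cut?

22

Augment Res→a→d→Out: bottleneck 7, flow now 7.
Augment Res→b→d→Out: bottleneck 4, flow now 11.
Augment Res→b→e→Out: bottleneck 5, flow now 16.
Augment Res→c→e→Out: bottleneck 3, flow now 19.
Augment Res→c→f→Out: bottleneck 3, flow now 22.
No augmenting path remains; maximum flow = 22.
By max-flow min-cut, the minimum cut capacity equals the max flow.
In the residual graph, reachable from Res: {Res}.
Min-cut edges: Res→a (7), Res→b (9), Res→c (6); capacity 7 + 9 + 6 = 22.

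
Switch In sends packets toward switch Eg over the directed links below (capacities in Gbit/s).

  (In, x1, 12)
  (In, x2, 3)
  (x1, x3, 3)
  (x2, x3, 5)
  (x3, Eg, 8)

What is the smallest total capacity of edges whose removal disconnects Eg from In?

Augment In→x1→x3→Eg: bottleneck 3, flow now 3.
Augment In→x2→x3→Eg: bottleneck 3, flow now 6.
No augmenting path remains; maximum flow = 6.
By max-flow min-cut, the minimum cut capacity equals the max flow.
In the residual graph, reachable from In: {In, x1}.
Min-cut edges: In→x2 (3), x1→x3 (3); capacity 3 + 3 = 6.

6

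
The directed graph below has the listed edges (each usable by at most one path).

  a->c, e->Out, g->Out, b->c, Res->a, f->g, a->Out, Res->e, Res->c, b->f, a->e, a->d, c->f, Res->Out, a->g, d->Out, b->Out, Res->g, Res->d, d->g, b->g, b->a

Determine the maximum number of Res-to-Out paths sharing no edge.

Assign every edge capacity 1; by Menger, the answer equals the max flow.
Path Res→Out (+1); total 1.
Path Res→a→Out (+1); total 2.
Path Res→d→Out (+1); total 3.
Path Res→e→Out (+1); total 4.
Path Res→g→Out (+1); total 5.
No residual Res→Out path; max flow = 5.
Certifying cut of size 5: {Res→Out, Res→a, Res→d, Res→e, g→Out}.

5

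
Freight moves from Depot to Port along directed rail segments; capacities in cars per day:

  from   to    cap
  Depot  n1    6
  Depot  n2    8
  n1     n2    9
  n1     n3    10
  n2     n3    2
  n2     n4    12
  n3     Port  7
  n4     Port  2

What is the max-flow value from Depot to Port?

9

Augment Depot→n1→n3→Port: bottleneck 6, flow now 6.
Augment Depot→n2→n3→Port: bottleneck 1, flow now 7.
Augment Depot→n2→n4→Port: bottleneck 2, flow now 9.
No augmenting path remains; maximum flow = 9.
In the residual graph, reachable from Depot: {Depot, n1, n2, n3, n4}.
Min-cut edges: n3→Port (7), n4→Port (2); capacity 7 + 2 = 9.
This cut is saturated, so no flow can exceed 9.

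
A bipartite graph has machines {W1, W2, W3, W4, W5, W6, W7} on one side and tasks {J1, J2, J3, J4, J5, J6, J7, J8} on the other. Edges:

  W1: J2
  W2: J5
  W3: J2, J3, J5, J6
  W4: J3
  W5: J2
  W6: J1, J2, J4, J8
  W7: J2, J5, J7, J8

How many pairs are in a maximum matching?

6

Unit-capacity flow: source→left, listed edges, right→sink; max matching = max flow.
Augmenting path W1→J2 (+1); matched 1.
Augmenting path W2→J5 (+1); matched 2.
Augmenting path W3→J3 (+1); matched 3.
Augmenting path W6→J1 (+1); matched 4.
Augmenting path W7→J7 (+1); matched 5.
Augmenting path W4→J3→W3→J6 (+1); matched 6.
No augmenting path remains; maximum matching = 6.
König certificate: {W2, W3, W4, W6, W7, J2} is a vertex cover of size 6 (every listed pair touches it), so no matching can be larger.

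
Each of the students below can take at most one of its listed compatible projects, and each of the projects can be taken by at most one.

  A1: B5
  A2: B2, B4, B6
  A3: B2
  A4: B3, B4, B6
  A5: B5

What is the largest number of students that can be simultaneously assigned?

4

Unit-capacity flow: source→left, listed edges, right→sink; max matching = max flow.
Augmenting path A1→B5 (+1); matched 1.
Augmenting path A2→B2 (+1); matched 2.
Augmenting path A4→B3 (+1); matched 3.
Augmenting path A3→B2→A2→B4 (+1); matched 4.
No augmenting path remains; maximum matching = 4.
König certificate: {A2, A3, A4, B5} is a vertex cover of size 4 (every listed pair touches it), so no matching can be larger.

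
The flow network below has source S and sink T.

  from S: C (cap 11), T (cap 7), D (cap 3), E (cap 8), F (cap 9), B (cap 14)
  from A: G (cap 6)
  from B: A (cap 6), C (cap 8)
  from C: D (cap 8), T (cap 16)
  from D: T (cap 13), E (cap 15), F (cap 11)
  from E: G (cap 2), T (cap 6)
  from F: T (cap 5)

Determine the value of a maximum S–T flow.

40

Augment S→T: bottleneck 7, flow now 7.
Augment S→C→T: bottleneck 11, flow now 18.
Augment S→D→T: bottleneck 3, flow now 21.
Augment S→E→T: bottleneck 6, flow now 27.
Augment S→F→T: bottleneck 5, flow now 32.
Augment S→B→C→T: bottleneck 5, flow now 37.
Augment S→B→C→D→T: bottleneck 3, flow now 40.
No augmenting path remains; maximum flow = 40.
In the residual graph, reachable from S: {S, A, B, E, F, G}.
Min-cut edges: S→C (11), S→D (3), S→T (7), B→C (8), E→T (6), F→T (5); capacity 11 + 3 + 7 + 8 + 6 + 5 = 40.
This cut is saturated, so no flow can exceed 40.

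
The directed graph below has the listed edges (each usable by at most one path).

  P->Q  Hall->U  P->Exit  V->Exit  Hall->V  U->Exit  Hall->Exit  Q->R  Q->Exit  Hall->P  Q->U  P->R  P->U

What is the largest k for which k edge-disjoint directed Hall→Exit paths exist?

4

Assign every edge capacity 1; by Menger, the answer equals the max flow.
Path Hall→Exit (+1); total 1.
Path Hall→P→Exit (+1); total 2.
Path Hall→U→Exit (+1); total 3.
Path Hall→V→Exit (+1); total 4.
No residual Hall→Exit path; max flow = 4.
Certifying cut of size 4: {Hall→Exit, Hall→P, Hall→U, Hall→V}.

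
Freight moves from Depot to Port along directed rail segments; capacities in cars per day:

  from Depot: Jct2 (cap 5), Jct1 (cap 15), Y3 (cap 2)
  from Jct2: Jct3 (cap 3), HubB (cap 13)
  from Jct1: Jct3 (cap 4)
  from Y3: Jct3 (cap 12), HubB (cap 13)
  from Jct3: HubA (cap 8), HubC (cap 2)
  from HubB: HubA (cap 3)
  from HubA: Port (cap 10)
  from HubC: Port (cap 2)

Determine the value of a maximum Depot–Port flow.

Augment Depot→Jct2→Jct3→HubA→Port: bottleneck 3, flow now 3.
Augment Depot→Jct2→HubB→HubA→Port: bottleneck 2, flow now 5.
Augment Depot→Jct1→Jct3→HubA→Port: bottleneck 4, flow now 9.
Augment Depot→Y3→Jct3→HubA→Port: bottleneck 1, flow now 10.
Augment Depot→Y3→Jct3→HubC→Port: bottleneck 1, flow now 11.
No augmenting path remains; maximum flow = 11.
In the residual graph, reachable from Depot: {Depot, Jct1}.
Min-cut edges: Depot→Jct2 (5), Depot→Y3 (2), Jct1→Jct3 (4); capacity 5 + 2 + 4 = 11.
This cut is saturated, so no flow can exceed 11.

11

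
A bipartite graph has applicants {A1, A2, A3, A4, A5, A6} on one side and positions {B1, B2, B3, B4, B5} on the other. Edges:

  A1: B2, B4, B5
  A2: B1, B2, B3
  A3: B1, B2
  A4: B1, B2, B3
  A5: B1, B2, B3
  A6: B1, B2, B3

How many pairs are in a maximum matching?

4

Unit-capacity flow: source→left, listed edges, right→sink; max matching = max flow.
Augmenting path A1→B2 (+1); matched 1.
Augmenting path A2→B1 (+1); matched 2.
Augmenting path A4→B3 (+1); matched 3.
Augmenting path A3→B2→A1→B4 (+1); matched 4.
No augmenting path remains; maximum matching = 4.
König certificate: {A1, B1, B2, B3} is a vertex cover of size 4 (every listed pair touches it), so no matching can be larger.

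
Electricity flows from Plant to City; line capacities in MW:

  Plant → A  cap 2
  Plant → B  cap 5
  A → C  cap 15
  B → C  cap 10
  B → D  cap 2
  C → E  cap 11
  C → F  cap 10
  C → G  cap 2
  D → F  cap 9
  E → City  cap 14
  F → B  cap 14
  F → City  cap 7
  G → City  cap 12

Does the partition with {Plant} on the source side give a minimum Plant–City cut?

Yes — it is a minimum cut (capacity 7).

Given cut capacity: 2 + 5 = 7.
Augment Plant→A→C→E→City: bottleneck 2, flow now 2.
Augment Plant→B→C→E→City: bottleneck 5, flow now 7.
No augmenting path remains; maximum flow = 7.
Cut capacity 7 equals the max flow, so it is a minimum cut.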